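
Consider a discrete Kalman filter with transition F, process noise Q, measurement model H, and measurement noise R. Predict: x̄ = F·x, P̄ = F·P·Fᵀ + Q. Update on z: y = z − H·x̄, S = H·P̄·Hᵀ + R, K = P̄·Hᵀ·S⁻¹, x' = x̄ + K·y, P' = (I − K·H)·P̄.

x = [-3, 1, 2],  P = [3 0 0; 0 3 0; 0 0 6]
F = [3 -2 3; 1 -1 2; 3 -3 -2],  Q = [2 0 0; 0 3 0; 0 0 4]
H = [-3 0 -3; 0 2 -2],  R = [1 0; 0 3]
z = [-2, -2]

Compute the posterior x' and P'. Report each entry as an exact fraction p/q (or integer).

x' = [-44651/205285, -40407/821140, 718087/821140]
P' = [352091/205285 -249267/205285 -336873/205285; -249267/205285 1288581/821140 1027239/821140; -336873/205285 1027239/821140 1377801/821140]

x̄ = F·x = [-5, 0, -16]
P̄ = F·P·Fᵀ + Q = [95 51 9; 51 33 -6; 9 -6 82]
y = z − H·x̄ = [-65, -34]
S = H·P̄·Hᵀ + R = [1756 276; 276 511]
K = P̄·Hᵀ·S⁻¹ = [-45654/205285 58404/205285; -90513/821140 43557/205285; -90927/821140 -58427/205285]
x' = x̄ + K·y = [-44651/205285, -40407/821140, 718087/821140]
P' = (I − K·H)·P̄ = [352091/205285 -249267/205285 -336873/205285; -249267/205285 1288581/821140 1027239/821140; -336873/205285 1027239/821140 1377801/821140]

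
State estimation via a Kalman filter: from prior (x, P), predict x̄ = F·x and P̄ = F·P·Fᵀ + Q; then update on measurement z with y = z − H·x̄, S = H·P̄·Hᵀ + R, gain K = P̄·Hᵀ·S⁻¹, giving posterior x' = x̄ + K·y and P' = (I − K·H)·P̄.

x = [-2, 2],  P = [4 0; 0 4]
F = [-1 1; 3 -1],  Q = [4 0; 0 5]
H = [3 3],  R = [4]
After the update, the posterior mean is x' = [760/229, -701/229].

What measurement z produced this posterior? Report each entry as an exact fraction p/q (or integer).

x̄ = F·x = [4, -8]
P̄ = F·P·Fᵀ + Q = [12 -16; -16 45]
S = H·P̄·Hᵀ + R = [229]
K = P̄·Hᵀ·S⁻¹ = [-12/229; 87/229]
x' − x̄ = [-156/229, 1131/229] = K·y
y = (KᵀK)⁻¹·Kᵀ·(x' − x̄) = [13]
z = y + H·x̄ = [13] + [-12] = [1]

z = [1]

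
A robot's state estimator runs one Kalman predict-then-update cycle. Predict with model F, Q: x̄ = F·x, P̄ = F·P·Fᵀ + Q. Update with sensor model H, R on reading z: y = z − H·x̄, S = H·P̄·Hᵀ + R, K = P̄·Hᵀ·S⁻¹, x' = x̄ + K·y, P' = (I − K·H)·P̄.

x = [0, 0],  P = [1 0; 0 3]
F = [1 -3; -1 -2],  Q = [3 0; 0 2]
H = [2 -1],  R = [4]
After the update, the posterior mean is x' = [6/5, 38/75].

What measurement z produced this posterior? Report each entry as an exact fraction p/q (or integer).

z = [2]

x̄ = F·x = [0, 0]
P̄ = F·P·Fᵀ + Q = [31 17; 17 15]
S = H·P̄·Hᵀ + R = [75]
K = P̄·Hᵀ·S⁻¹ = [3/5; 19/75]
x' − x̄ = [6/5, 38/75] = K·y
y = (KᵀK)⁻¹·Kᵀ·(x' − x̄) = [2]
z = y + H·x̄ = [2] + [0] = [2]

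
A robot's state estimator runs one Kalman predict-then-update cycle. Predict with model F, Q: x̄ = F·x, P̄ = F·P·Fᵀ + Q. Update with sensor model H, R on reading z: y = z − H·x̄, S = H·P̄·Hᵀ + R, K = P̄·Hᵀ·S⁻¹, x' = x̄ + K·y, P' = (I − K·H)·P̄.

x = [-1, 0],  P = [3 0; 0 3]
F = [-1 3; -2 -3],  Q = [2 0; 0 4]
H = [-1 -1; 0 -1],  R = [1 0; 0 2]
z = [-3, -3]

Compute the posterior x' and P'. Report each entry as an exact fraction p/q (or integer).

x̄ = F·x = [1, 2]
P̄ = F·P·Fᵀ + Q = [32 -21; -21 43]
y = z − H·x̄ = [0, -1]
S = H·P̄·Hᵀ + R = [34 22; 22 45]
K = P̄·Hᵀ·S⁻¹ = [-957/1046 478/523; -22/523 -489/523]
x' = x̄ + K·y = [45/523, 1535/523]
P' = (I − K·H)·P̄ = [2869/1046 -956/523; -956/523 978/523]

x' = [45/523, 1535/523]
P' = [2869/1046 -956/523; -956/523 978/523]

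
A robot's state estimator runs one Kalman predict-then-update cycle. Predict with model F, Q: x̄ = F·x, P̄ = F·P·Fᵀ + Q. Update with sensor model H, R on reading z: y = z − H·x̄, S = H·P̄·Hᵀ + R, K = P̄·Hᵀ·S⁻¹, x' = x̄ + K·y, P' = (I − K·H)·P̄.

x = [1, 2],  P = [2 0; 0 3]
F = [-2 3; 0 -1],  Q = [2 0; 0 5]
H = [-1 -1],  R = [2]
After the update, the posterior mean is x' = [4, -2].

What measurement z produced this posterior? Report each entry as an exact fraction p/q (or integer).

z = [-2]

x̄ = F·x = [4, -2]
P̄ = F·P·Fᵀ + Q = [37 -9; -9 8]
S = H·P̄·Hᵀ + R = [29]
K = P̄·Hᵀ·S⁻¹ = [-28/29; 1/29]
x' − x̄ = [0, 0] = K·y
y = (KᵀK)⁻¹·Kᵀ·(x' − x̄) = [0]
z = y + H·x̄ = [0] + [-2] = [-2]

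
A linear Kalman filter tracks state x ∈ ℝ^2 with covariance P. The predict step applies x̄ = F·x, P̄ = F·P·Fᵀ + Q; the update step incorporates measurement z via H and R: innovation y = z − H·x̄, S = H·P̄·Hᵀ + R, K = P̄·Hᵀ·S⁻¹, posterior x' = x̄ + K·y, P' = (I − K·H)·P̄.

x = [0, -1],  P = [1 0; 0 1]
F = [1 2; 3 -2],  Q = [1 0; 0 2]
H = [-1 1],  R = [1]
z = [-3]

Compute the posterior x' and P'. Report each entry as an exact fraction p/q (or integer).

x̄ = F·x = [-2, 2]
P̄ = F·P·Fᵀ + Q = [6 -1; -1 15]
y = z − H·x̄ = [-7]
S = H·P̄·Hᵀ + R = [24]
K = P̄·Hᵀ·S⁻¹ = [-7/24; 2/3]
x' = x̄ + K·y = [1/24, -8/3]
P' = (I − K·H)·P̄ = [95/24 11/3; 11/3 13/3]

x' = [1/24, -8/3]
P' = [95/24 11/3; 11/3 13/3]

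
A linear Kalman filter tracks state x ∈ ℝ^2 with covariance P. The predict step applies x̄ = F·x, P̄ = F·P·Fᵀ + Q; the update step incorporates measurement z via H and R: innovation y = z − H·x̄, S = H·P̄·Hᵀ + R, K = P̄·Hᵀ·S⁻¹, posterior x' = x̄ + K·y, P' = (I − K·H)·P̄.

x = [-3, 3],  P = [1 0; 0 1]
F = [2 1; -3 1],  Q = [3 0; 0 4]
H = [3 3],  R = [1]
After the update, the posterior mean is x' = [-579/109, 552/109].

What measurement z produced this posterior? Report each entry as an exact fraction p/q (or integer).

z = [-1]

x̄ = F·x = [-3, 12]
P̄ = F·P·Fᵀ + Q = [8 -5; -5 14]
S = H·P̄·Hᵀ + R = [109]
K = P̄·Hᵀ·S⁻¹ = [9/109; 27/109]
x' − x̄ = [-252/109, -756/109] = K·y
y = (KᵀK)⁻¹·Kᵀ·(x' − x̄) = [-28]
z = y + H·x̄ = [-28] + [27] = [-1]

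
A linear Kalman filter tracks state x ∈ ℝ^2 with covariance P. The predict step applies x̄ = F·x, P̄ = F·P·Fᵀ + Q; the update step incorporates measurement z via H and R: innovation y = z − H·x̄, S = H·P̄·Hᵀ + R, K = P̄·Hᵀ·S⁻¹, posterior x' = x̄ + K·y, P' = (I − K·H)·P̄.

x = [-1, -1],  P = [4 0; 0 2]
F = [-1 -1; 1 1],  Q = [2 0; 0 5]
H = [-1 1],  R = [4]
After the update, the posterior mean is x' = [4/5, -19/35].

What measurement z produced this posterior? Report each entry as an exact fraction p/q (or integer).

z = [-1]

x̄ = F·x = [2, -2]
P̄ = F·P·Fᵀ + Q = [8 -6; -6 11]
S = H·P̄·Hᵀ + R = [35]
K = P̄·Hᵀ·S⁻¹ = [-2/5; 17/35]
x' − x̄ = [-6/5, 51/35] = K·y
y = (KᵀK)⁻¹·Kᵀ·(x' − x̄) = [3]
z = y + H·x̄ = [3] + [-4] = [-1]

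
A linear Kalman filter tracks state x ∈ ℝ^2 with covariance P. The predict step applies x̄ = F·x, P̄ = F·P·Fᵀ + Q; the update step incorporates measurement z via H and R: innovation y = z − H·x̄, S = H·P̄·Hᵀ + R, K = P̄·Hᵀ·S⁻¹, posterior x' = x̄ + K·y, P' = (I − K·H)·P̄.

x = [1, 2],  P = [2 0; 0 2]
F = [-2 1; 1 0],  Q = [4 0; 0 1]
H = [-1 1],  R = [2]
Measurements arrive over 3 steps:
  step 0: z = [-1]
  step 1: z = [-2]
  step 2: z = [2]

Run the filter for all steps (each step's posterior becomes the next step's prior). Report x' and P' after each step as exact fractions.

step 0: x' = [4/3, 13/27], P' = [2 2/3; 2/3 32/27]
step 1: x' = [755/599, -145/599], P' = [1120/599 372/599; 372/599 714/599]
step 2: x' = [-3823/2551, 8819/12755], P' = [4778/2551 1590/2551; 1590/2551 15124/12755]

step 0: x̄ = F·x = [0, 1]
step 0: P̄ = F·P·Fᵀ + Q = [14 -4; -4 3]
step 0: y = z − H·x̄ = [-2]
step 0: S = H·P̄·Hᵀ + R = [27]
step 0: K = P̄·Hᵀ·S⁻¹ = [-2/3; 7/27]
step 0: x' = x̄ + K·y = [4/3, 13/27]
step 0: P' = (I − K·H)·P̄ = [2 2/3; 2/3 32/27]
step 1: x̄ = F·x = [-59/27, 4/3]
step 1: P̄ = F·P·Fᵀ + Q = [284/27 -10/3; -10/3 3]
step 1: y = z − H·x̄ = [-149/27]
step 1: S = H·P̄·Hᵀ + R = [599/27]
step 1: K = P̄·Hᵀ·S⁻¹ = [-374/599; 171/599]
step 1: x' = x̄ + K·y = [755/599, -145/599]
step 1: P' = (I − K·H)·P̄ = [1120/599 372/599; 372/599 714/599]
step 2: x̄ = F·x = [-1655/599, 755/599]
step 2: P̄ = F·P·Fᵀ + Q = [6102/599 -1868/599; -1868/599 1719/599]
step 2: y = z − H·x̄ = [-1212/599]
step 2: S = H·P̄·Hᵀ + R = [12755/599]
step 2: K = P̄·Hᵀ·S⁻¹ = [-1594/2551; 3587/12755]
step 2: x' = x̄ + K·y = [-3823/2551, 8819/12755]
step 2: P' = (I − K·H)·P̄ = [4778/2551 1590/2551; 1590/2551 15124/12755]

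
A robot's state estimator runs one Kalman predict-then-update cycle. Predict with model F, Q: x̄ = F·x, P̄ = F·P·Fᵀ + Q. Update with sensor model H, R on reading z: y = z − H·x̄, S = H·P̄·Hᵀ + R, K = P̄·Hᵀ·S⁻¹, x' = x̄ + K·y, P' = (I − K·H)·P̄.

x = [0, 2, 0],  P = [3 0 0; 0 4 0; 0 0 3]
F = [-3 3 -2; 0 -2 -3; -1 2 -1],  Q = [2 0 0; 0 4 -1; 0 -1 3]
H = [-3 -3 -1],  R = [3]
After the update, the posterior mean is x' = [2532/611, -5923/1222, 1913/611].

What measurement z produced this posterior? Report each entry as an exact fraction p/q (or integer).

x̄ = F·x = [6, -4, 4]
P̄ = F·P·Fᵀ + Q = [77 -6 39; -6 47 -8; 39 -8 25]
S = H·P̄·Hᵀ + R = [1222]
K = P̄·Hᵀ·S⁻¹ = [-126/611; -115/1222; -59/611]
x' − x̄ = [-1134/611, -1035/1222, -531/611] = K·y
y = (KᵀK)⁻¹·Kᵀ·(x' − x̄) = [9]
z = y + H·x̄ = [9] + [-10] = [-1]

z = [-1]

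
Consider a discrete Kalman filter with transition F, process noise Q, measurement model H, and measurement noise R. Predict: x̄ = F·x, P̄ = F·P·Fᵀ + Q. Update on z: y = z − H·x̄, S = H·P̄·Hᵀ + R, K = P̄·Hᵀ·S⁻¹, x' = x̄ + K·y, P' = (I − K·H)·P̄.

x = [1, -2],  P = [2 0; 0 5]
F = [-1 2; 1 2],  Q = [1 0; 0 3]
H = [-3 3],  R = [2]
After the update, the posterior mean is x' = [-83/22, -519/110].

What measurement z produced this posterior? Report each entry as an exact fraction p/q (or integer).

x̄ = F·x = [-5, -3]
P̄ = F·P·Fᵀ + Q = [23 18; 18 25]
S = H·P̄·Hᵀ + R = [110]
K = P̄·Hᵀ·S⁻¹ = [-3/22; 21/110]
x' − x̄ = [27/22, -189/110] = K·y
y = (KᵀK)⁻¹·Kᵀ·(x' − x̄) = [-9]
z = y + H·x̄ = [-9] + [6] = [-3]

z = [-3]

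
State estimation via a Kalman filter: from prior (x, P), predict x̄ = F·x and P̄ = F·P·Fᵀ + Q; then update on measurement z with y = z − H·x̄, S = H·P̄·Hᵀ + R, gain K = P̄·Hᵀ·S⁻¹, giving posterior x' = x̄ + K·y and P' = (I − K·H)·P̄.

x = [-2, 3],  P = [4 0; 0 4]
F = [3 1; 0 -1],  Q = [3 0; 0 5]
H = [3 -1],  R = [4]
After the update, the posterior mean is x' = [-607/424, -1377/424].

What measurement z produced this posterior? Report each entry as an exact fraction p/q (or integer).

x̄ = F·x = [-3, -3]
P̄ = F·P·Fᵀ + Q = [43 -4; -4 9]
S = H·P̄·Hᵀ + R = [424]
K = P̄·Hᵀ·S⁻¹ = [133/424; -21/424]
x' − x̄ = [665/424, -105/424] = K·y
y = (KᵀK)⁻¹·Kᵀ·(x' − x̄) = [5]
z = y + H·x̄ = [5] + [-6] = [-1]

z = [-1]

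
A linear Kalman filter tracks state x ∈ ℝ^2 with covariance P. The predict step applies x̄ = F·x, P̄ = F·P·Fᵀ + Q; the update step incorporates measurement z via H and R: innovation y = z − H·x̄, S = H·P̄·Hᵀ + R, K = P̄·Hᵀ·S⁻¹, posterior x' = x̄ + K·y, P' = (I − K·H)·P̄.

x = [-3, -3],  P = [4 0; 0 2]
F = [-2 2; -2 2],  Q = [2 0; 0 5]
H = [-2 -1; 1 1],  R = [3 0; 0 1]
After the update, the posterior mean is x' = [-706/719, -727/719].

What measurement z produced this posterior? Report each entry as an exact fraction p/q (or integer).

x̄ = F·x = [0, 0]
P̄ = F·P·Fᵀ + Q = [26 24; 24 29]
S = H·P̄·Hᵀ + R = [232 -153; -153 104]
K = P̄·Hᵀ·S⁻¹ = [-254/719 -28/719; 101/719 515/719]
x' − x̄ = [-706/719, -727/719] = K·y
y = (KᵀK)⁻¹·Kᵀ·(x' − x̄) = [3, -2]
z = y + H·x̄ = [3, -2] + [0, 0] = [3, -2]

z = [3, -2]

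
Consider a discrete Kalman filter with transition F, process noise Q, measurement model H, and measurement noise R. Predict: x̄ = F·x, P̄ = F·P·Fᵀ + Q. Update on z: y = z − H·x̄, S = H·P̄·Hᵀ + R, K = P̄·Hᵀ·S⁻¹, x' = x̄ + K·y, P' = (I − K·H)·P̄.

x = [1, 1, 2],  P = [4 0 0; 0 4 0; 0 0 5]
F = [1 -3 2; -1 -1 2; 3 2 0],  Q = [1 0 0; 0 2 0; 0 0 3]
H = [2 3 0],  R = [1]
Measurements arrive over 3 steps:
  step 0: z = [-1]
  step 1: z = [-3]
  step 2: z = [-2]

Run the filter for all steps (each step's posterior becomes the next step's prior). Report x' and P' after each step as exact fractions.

step 0: x' = [-564/851, 96/851, 5179/851], P' = [9475/851 -6248/851 7092/851; -6248/851 4214/851 -4756/851; 7092/851 -4756/851 39749/851]
step 1: x' = [-22437973/4947058, 10029605/4947058, -21075115/4947058], P' = [160346549/4947058 -106489867/4947058 129565405/4947058; -106489867/4947058 71270935/4947058 -86312085/4947058; 129565405/4947058 -86312085/4947058 128220389/4947058]
step 2: x' = [-10270007727/14948581556, -3163830137/14948581556, -12037711008/3737145389], P' = [187661094759/14948581556 -123414610987/14948581556 71091598279/7474290778; -123414610987/14948581556 82808562315/14948581556 -47103981343/7474290778; 71091598279/7474290778 -47103981343/7474290778 89034323733/7474290778]

step 0: x̄ = F·x = [2, 2, 5]
step 0: P̄ = F·P·Fᵀ + Q = [61 28 -12; 28 30 -20; -12 -20 55]
step 0: y = z − H·x̄ = [-11]
step 0: S = H·P̄·Hᵀ + R = [851]
step 0: K = P̄·Hᵀ·S⁻¹ = [206/851; 146/851; -84/851]
step 0: x' = x̄ + K·y = [-564/851, 96/851, 5179/851]
step 0: P' = (I − K·H)·P̄ = [9475/851 -6248/851 7092/851; -6248/851 4214/851 -4756/851; 7092/851 -4756/851 39749/851]
step 1: x̄ = F·x = [9506/851, 10826/851, -1500/851]
step 1: P̄ = F·P·Fᵀ + Q = [330176/851 187715/851 70405/851; 187715/851 152547/851 17915/851; 70405/851 17915/851 29708/851]
step 1: y = z − H·x̄ = [-54043/851]
step 1: S = H·P̄·Hᵀ + R = [4947058/851]
step 1: K = P̄·Hᵀ·S⁻¹ = [1223497/4947058; 833071/4947058; 194555/4947058]
step 1: x' = x̄ + K·y = [-22437973/4947058, 10029605/4947058, -21075115/4947058]
step 1: P' = (I − K·H)·P̄ = [160346549/4947058 -106489867/4947058 129565405/4947058; -106489867/4947058 71270935/4947058 -86312085/4947058; 129565405/4947058 -86312085/4947058 128220389/4947058]
step 2: x̄ = F·x = [-47338509/2473529, -14870931/2473529, -47254709/4947058]
step 2: P̄ = F·P·Fᵀ + Q = [1756279710/2473529 521932379/2473529 615493598/2473529; 521932379/2473529 184200071/2473529 170505954/2473529; 615493598/2473529 170505954/2473529 465165451/4947058]
step 2: y = z − H·x̄ = [134342753/2473529]
step 2: S = H·P̄·Hᵀ + R = [14948581556/2473529]
step 2: K = P̄·Hᵀ·S⁻¹ = [5078356557/14948581556; 1596464971/14948581556; 871252529/7474290778]
step 2: x' = x̄ + K·y = [-10270007727/14948581556, -3163830137/14948581556, -12037711008/3737145389]
step 2: P' = (I − K·H)·P̄ = [187661094759/14948581556 -123414610987/14948581556 71091598279/7474290778; -123414610987/14948581556 82808562315/14948581556 -47103981343/7474290778; 71091598279/7474290778 -47103981343/7474290778 89034323733/7474290778]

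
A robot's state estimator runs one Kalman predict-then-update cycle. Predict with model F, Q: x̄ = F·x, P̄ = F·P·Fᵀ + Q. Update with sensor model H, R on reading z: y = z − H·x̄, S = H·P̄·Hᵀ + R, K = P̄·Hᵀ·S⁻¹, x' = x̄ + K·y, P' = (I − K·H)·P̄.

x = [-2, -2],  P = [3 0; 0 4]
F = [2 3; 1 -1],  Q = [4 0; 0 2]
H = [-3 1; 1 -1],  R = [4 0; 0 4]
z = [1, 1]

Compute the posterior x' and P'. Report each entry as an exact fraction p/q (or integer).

x' = [-498/511, -906/511]
P' = [536/511 852/511; 852/511 2178/511]

x̄ = F·x = [-10, 0]
P̄ = F·P·Fᵀ + Q = [52 -6; -6 9]
y = z − H·x̄ = [-29, 11]
S = H·P̄·Hᵀ + R = [517 -189; -189 77]
K = P̄·Hᵀ·S⁻¹ = [-27/73 -79/511; -27/146 -663/1022]
x' = x̄ + K·y = [-498/511, -906/511]
P' = (I − K·H)·P̄ = [536/511 852/511; 852/511 2178/511]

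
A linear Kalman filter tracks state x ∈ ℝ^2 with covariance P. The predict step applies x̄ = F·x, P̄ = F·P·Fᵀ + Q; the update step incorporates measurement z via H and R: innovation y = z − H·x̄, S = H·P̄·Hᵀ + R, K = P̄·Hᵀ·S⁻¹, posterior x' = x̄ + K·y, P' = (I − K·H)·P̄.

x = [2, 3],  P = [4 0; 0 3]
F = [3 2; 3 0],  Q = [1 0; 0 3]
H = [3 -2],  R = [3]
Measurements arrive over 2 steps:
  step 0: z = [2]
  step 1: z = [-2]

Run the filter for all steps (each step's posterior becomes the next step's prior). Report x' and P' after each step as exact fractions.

step 0: x' = [61/28, 29/14], P' = [869/56 633/28; 633/28 471/14]
step 1: x' = [10132/40855, 55466/40855], P' = [192973/40855 258969/40855; 258969/40855 373317/40855]

step 0: x̄ = F·x = [12, 6]
step 0: P̄ = F·P·Fᵀ + Q = [49 36; 36 39]
step 0: y = z − H·x̄ = [-22]
step 0: S = H·P̄·Hᵀ + R = [168]
step 0: K = P̄·Hᵀ·S⁻¹ = [25/56; 5/28]
step 0: x' = x̄ + K·y = [61/28, 29/14]
step 0: P' = (I − K·H)·P̄ = [869/56 633/28; 633/28 471/14]
step 1: x̄ = F·x = [299/28, 183/28]
step 1: P̄ = F·P·Fᵀ + Q = [30605/56 15417/56; 15417/56 7989/56]
step 1: y = z − H·x̄ = [-587/28]
step 1: S = H·P̄·Hᵀ + R = [122565/56]
step 1: K = P̄·Hᵀ·S⁻¹ = [20327/40855; 10091/40855]
step 1: x' = x̄ + K·y = [10132/40855, 55466/40855]
step 1: P' = (I − K·H)·P̄ = [192973/40855 258969/40855; 258969/40855 373317/40855]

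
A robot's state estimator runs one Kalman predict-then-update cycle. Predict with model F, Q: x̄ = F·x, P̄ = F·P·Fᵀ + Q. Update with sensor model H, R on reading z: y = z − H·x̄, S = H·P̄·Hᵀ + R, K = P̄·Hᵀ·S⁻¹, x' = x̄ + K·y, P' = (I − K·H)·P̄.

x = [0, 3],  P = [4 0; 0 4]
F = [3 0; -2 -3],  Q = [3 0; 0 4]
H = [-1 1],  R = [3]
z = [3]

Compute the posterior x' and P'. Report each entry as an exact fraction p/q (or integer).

x̄ = F·x = [0, -9]
P̄ = F·P·Fᵀ + Q = [39 -24; -24 56]
y = z − H·x̄ = [12]
S = H·P̄·Hᵀ + R = [146]
K = P̄·Hᵀ·S⁻¹ = [-63/146; 40/73]
x' = x̄ + K·y = [-378/73, -177/73]
P' = (I − K·H)·P̄ = [1725/146 768/73; 768/73 888/73]

x' = [-378/73, -177/73]
P' = [1725/146 768/73; 768/73 888/73]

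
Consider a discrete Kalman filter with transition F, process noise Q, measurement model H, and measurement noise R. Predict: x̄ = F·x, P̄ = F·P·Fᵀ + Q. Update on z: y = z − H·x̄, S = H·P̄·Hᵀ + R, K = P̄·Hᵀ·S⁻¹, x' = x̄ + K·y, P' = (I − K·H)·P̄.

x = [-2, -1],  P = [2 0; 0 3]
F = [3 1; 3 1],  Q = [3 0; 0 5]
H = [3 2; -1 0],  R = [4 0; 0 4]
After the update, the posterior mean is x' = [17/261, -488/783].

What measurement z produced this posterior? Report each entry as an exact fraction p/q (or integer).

x̄ = F·x = [-7, -7]
P̄ = F·P·Fᵀ + Q = [24 21; 21 26]
S = H·P̄·Hᵀ + R = [576 -114; -114 28]
K = P̄·Hᵀ·S⁻¹ = [38/261 -23/87; 413/1566 169/522]
x' − x̄ = [1844/261, 4993/783] = K·y
y = (KᵀK)⁻¹·Kᵀ·(x' − x̄) = [34, -8]
z = y + H·x̄ = [34, -8] + [-35, 7] = [-1, -1]

z = [-1, -1]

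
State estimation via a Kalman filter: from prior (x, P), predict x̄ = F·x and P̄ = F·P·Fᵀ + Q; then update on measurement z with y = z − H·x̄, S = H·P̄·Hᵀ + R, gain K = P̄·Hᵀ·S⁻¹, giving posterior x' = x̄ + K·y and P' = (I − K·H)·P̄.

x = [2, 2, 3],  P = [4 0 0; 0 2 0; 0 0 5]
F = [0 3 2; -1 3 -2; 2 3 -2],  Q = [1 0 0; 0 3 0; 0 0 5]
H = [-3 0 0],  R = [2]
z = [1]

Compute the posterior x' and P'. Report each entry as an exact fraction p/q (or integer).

x' = [-93/353, -484/353, 1634/353]
P' = [78/353 -4/353 -4/353; -4/353 15849/353 10554/353; -4/353 10554/353 20791/353]

x̄ = F·x = [12, -2, 4]
P̄ = F·P·Fᵀ + Q = [39 -2 -2; -2 45 30; -2 30 59]
y = z − H·x̄ = [37]
S = H·P̄·Hᵀ + R = [353]
K = P̄·Hᵀ·S⁻¹ = [-117/353; 6/353; 6/353]
x' = x̄ + K·y = [-93/353, -484/353, 1634/353]
P' = (I − K·H)·P̄ = [78/353 -4/353 -4/353; -4/353 15849/353 10554/353; -4/353 10554/353 20791/353]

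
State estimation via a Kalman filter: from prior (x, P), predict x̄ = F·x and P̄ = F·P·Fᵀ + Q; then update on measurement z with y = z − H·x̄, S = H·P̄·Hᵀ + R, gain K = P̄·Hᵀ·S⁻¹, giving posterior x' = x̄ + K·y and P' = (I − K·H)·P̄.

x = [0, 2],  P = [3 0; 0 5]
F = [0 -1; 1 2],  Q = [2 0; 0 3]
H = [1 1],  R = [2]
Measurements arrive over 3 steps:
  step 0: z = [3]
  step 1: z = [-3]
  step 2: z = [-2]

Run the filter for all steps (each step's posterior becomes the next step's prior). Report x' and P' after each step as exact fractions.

step 0: x' = [-11/5, 76/15], P' = [32/5 -34/5; -34/5 134/15]
step 1: x' = [-652/131, 435/131], P' = [1432/131 -1436/131; -1436/131 1642/131]
step 2: x' = [-1245/373, 529/373], P' = [16240/1119 -5376/373; -5376/373 5910/373]

step 0: x̄ = F·x = [-2, 4]
step 0: P̄ = F·P·Fᵀ + Q = [7 -10; -10 26]
step 0: y = z − H·x̄ = [1]
step 0: S = H·P̄·Hᵀ + R = [15]
step 0: K = P̄·Hᵀ·S⁻¹ = [-1/5; 16/15]
step 0: x' = x̄ + K·y = [-11/5, 76/15]
step 0: P' = (I − K·H)·P̄ = [32/5 -34/5; -34/5 134/15]
step 1: x̄ = F·x = [-76/15, 119/15]
step 1: P̄ = F·P·Fᵀ + Q = [164/15 -166/15; -166/15 269/15]
step 1: y = z − H·x̄ = [-88/15]
step 1: S = H·P̄·Hᵀ + R = [131/15]
step 1: K = P̄·Hᵀ·S⁻¹ = [-2/131; 103/131]
step 1: x' = x̄ + K·y = [-652/131, 435/131]
step 1: P' = (I − K·H)·P̄ = [1432/131 -1436/131; -1436/131 1642/131]
step 2: x̄ = F·x = [-435/131, 218/131]
step 2: P̄ = F·P·Fᵀ + Q = [1904/131 -1848/131; -1848/131 2649/131]
step 2: y = z − H·x̄ = [-45/131]
step 2: S = H·P̄·Hᵀ + R = [1119/131]
step 2: K = P̄·Hᵀ·S⁻¹ = [56/1119; 267/373]
step 2: x' = x̄ + K·y = [-1245/373, 529/373]
step 2: P' = (I − K·H)·P̄ = [16240/1119 -5376/373; -5376/373 5910/373]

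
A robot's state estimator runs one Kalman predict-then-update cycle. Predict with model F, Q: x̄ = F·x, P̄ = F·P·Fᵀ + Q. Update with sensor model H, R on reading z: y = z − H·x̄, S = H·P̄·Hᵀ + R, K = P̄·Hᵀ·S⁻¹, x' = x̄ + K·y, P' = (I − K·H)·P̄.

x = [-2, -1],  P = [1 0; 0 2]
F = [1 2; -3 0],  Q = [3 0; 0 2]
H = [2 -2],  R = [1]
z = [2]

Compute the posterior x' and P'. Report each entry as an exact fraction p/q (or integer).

x' = [64/39, 86/117]
P' = [56/13 163/39; 163/39 503/117]

x̄ = F·x = [-4, 6]
P̄ = F·P·Fᵀ + Q = [12 -3; -3 11]
y = z − H·x̄ = [22]
S = H·P̄·Hᵀ + R = [117]
K = P̄·Hᵀ·S⁻¹ = [10/39; -28/117]
x' = x̄ + K·y = [64/39, 86/117]
P' = (I − K·H)·P̄ = [56/13 163/39; 163/39 503/117]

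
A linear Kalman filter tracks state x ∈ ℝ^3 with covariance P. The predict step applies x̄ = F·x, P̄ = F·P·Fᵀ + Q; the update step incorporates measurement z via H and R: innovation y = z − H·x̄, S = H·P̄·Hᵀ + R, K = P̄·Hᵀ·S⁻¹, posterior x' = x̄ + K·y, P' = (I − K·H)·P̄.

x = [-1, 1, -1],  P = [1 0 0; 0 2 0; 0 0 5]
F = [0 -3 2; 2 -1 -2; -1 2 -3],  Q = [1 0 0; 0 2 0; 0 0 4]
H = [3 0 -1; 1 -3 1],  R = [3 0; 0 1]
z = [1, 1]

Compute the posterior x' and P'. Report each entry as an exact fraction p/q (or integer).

x̄ = F·x = [-5, -1, 6]
P̄ = F·P·Fᵀ + Q = [39 -14 -42; -14 28 24; -42 24 58]
y = z − H·x̄ = [22, -3]
S = H·P̄·Hᵀ + R = [664 173; 173 206]
K = P̄·Hᵀ·S⁻¹ = [26007/106855 -1611/106855; -794/106855 -37718/106855; -28216/106855 -5352/106855]
x' = x̄ + K·y = [42712/106855, -11169/106855, 36434/106855]
P' = (I − K·H)·P̄ = [95061/106855 101278/106855 207162/106855; 101278/106855 148404/106855 306216/106855; 207162/106855 306216/106855 706134/106855]

x' = [42712/106855, -11169/106855, 36434/106855]
P' = [95061/106855 101278/106855 207162/106855; 101278/106855 148404/106855 306216/106855; 207162/106855 306216/106855 706134/106855]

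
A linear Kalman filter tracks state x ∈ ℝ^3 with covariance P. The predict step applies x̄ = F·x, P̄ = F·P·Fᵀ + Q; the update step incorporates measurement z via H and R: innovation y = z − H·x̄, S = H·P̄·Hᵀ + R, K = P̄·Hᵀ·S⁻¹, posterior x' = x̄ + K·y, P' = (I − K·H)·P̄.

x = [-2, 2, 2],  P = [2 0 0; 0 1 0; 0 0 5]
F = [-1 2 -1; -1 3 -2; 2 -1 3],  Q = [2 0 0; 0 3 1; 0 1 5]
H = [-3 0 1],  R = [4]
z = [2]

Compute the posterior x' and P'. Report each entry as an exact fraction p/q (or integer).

x' = [64/51, -2/17, 854/153]
P' = [21/17 6/17 149/51; 6/17 128/17 -2/17; 149/51 -2/17 1585/153]

x̄ = F·x = [4, 4, 0]
P̄ = F·P·Fᵀ + Q = [13 18 -21; 18 34 -36; -21 -36 59]
y = z − H·x̄ = [14]
S = H·P̄·Hᵀ + R = [306]
K = P̄·Hᵀ·S⁻¹ = [-10/51; -5/17; 61/153]
x' = x̄ + K·y = [64/51, -2/17, 854/153]
P' = (I − K·H)·P̄ = [21/17 6/17 149/51; 6/17 128/17 -2/17; 149/51 -2/17 1585/153]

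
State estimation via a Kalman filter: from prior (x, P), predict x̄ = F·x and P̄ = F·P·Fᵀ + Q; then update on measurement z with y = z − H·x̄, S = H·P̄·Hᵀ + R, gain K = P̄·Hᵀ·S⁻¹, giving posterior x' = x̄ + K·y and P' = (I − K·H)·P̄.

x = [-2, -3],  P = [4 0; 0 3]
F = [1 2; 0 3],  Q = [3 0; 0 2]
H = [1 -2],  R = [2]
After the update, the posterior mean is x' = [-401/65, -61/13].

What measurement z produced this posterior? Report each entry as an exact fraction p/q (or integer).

z = [3]

x̄ = F·x = [-8, -9]
P̄ = F·P·Fᵀ + Q = [19 18; 18 29]
S = H·P̄·Hᵀ + R = [65]
K = P̄·Hᵀ·S⁻¹ = [-17/65; -8/13]
x' − x̄ = [119/65, 56/13] = K·y
y = (KᵀK)⁻¹·Kᵀ·(x' − x̄) = [-7]
z = y + H·x̄ = [-7] + [10] = [3]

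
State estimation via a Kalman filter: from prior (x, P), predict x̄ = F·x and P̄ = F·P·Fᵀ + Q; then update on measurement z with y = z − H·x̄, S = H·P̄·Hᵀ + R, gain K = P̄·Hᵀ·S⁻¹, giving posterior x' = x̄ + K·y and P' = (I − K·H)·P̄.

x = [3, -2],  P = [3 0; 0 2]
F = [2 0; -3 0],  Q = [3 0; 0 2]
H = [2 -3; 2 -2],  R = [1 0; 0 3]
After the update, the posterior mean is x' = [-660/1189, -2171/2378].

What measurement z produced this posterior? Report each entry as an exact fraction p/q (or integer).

x̄ = F·x = [6, -9]
P̄ = F·P·Fᵀ + Q = [15 -18; -18 29]
S = H·P̄·Hᵀ + R = [538 414; 414 323]
K = P̄·Hᵀ·S⁻¹ = [-96/1189 366/1189; -813/2378 175/1189]
x' − x̄ = [-7794/1189, 19231/2378] = K·y
y = (KᵀK)⁻¹·Kᵀ·(x' − x̄) = [-37, -31]
z = y + H·x̄ = [-37, -31] + [39, 30] = [2, -1]

z = [2, -1]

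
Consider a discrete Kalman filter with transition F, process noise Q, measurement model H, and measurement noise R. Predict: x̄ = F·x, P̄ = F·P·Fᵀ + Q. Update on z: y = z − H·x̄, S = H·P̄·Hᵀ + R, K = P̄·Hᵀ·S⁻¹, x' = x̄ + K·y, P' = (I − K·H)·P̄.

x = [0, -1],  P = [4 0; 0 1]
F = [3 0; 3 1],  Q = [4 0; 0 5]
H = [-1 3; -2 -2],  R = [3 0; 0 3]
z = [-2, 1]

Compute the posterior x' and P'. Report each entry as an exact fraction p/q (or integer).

x' = [1244/9013, -5695/9013]
P' = [5112/9013 -276/9013; -276/9013 2046/9013]

x̄ = F·x = [0, -1]
P̄ = F·P·Fᵀ + Q = [40 36; 36 42]
y = z − H·x̄ = [1, -1]
S = H·P̄·Hᵀ + R = [205 -316; -316 619]
K = P̄·Hᵀ·S⁻¹ = [-1980/9013 -3224/9013; 2138/9013 -1180/9013]
x' = x̄ + K·y = [1244/9013, -5695/9013]
P' = (I − K·H)·P̄ = [5112/9013 -276/9013; -276/9013 2046/9013]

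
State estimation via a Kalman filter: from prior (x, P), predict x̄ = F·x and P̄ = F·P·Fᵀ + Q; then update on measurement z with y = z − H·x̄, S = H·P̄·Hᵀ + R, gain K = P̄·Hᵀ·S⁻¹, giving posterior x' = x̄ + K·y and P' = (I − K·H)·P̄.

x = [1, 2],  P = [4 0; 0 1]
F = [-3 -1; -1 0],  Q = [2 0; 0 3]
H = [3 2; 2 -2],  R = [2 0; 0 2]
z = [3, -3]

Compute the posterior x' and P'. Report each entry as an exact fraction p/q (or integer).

x' = [25/7063, 10112/7063]
P' = [1110/7063 -234/7063; -234/7063 1691/7063]

x̄ = F·x = [-5, -1]
P̄ = F·P·Fᵀ + Q = [39 12; 12 7]
y = z − H·x̄ = [20, 5]
S = H·P̄·Hᵀ + R = [525 182; 182 90]
K = P̄·Hᵀ·S⁻¹ = [1431/7063 192/1009; 1340/7063 -275/1009]
x' = x̄ + K·y = [25/7063, 10112/7063]
P' = (I − K·H)·P̄ = [1110/7063 -234/7063; -234/7063 1691/7063]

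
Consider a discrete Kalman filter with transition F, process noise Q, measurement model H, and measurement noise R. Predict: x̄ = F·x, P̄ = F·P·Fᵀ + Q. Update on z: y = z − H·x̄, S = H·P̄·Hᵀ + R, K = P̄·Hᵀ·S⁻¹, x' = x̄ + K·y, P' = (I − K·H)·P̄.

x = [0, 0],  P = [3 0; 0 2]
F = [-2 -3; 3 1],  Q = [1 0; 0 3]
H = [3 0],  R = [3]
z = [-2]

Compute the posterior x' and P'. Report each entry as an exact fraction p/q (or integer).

x' = [-31/47, 24/47]
P' = [31/94 -12/47; -12/47 640/47]

x̄ = F·x = [0, 0]
P̄ = F·P·Fᵀ + Q = [31 -24; -24 32]
y = z − H·x̄ = [-2]
S = H·P̄·Hᵀ + R = [282]
K = P̄·Hᵀ·S⁻¹ = [31/94; -12/47]
x' = x̄ + K·y = [-31/47, 24/47]
P' = (I − K·H)·P̄ = [31/94 -12/47; -12/47 640/47]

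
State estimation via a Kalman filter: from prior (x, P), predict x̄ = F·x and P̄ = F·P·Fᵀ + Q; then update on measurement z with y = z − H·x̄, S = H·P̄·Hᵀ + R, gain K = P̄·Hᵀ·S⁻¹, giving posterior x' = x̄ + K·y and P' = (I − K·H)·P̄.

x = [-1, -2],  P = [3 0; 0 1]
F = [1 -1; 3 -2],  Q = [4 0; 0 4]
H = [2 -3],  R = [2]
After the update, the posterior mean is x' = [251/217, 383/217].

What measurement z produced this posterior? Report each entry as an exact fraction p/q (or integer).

z = [-3]

x̄ = F·x = [1, 1]
P̄ = F·P·Fᵀ + Q = [8 11; 11 35]
S = H·P̄·Hᵀ + R = [217]
K = P̄·Hᵀ·S⁻¹ = [-17/217; -83/217]
x' − x̄ = [34/217, 166/217] = K·y
y = (KᵀK)⁻¹·Kᵀ·(x' − x̄) = [-2]
z = y + H·x̄ = [-2] + [-1] = [-3]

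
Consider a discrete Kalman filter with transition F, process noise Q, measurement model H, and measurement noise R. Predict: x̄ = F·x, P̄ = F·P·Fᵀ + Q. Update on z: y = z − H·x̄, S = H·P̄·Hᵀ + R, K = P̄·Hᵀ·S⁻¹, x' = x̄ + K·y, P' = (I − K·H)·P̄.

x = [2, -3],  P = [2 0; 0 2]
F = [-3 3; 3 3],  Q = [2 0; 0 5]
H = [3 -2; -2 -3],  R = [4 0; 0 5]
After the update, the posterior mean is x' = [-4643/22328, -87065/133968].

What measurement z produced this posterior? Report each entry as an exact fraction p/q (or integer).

z = [1, 2]

x̄ = F·x = [-15, -3]
P̄ = F·P·Fᵀ + Q = [38 0; 0 41]
S = H·P̄·Hᵀ + R = [510 18; 18 526]
K = P̄·Hᵀ·S⁻¹ = [5111/22328 -3401/22328; -20459/133968 -10209/44656]
x' − x̄ = [330277/22328, 314839/133968] = K·y
y = (KᵀK)⁻¹·Kᵀ·(x' − x̄) = [40, -37]
z = y + H·x̄ = [40, -37] + [-39, 39] = [1, 2]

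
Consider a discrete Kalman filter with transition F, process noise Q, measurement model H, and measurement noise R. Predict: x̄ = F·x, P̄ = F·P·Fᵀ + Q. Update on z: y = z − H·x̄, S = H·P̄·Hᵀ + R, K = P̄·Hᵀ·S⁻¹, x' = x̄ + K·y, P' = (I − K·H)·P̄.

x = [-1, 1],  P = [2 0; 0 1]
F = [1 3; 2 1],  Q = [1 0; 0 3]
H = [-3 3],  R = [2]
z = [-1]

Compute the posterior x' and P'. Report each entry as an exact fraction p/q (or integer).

x̄ = F·x = [2, -1]
P̄ = F·P·Fᵀ + Q = [12 7; 7 12]
y = z − H·x̄ = [8]
S = H·P̄·Hᵀ + R = [92]
K = P̄·Hᵀ·S⁻¹ = [-15/92; 15/92]
x' = x̄ + K·y = [16/23, 7/23]
P' = (I − K·H)·P̄ = [879/92 869/92; 869/92 879/92]

x' = [16/23, 7/23]
P' = [879/92 869/92; 869/92 879/92]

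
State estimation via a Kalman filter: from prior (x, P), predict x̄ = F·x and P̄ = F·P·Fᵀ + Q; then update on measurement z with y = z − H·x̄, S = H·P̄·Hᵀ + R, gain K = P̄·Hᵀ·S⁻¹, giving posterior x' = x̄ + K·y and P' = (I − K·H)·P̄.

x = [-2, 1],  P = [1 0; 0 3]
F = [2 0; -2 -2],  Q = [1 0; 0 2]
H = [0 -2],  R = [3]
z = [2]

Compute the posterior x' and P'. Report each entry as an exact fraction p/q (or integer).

x̄ = F·x = [-4, 2]
P̄ = F·P·Fᵀ + Q = [5 -4; -4 18]
y = z − H·x̄ = [6]
S = H·P̄·Hᵀ + R = [75]
K = P̄·Hᵀ·S⁻¹ = [8/75; -12/25]
x' = x̄ + K·y = [-84/25, -22/25]
P' = (I − K·H)·P̄ = [311/75 -4/25; -4/25 18/25]

x' = [-84/25, -22/25]
P' = [311/75 -4/25; -4/25 18/25]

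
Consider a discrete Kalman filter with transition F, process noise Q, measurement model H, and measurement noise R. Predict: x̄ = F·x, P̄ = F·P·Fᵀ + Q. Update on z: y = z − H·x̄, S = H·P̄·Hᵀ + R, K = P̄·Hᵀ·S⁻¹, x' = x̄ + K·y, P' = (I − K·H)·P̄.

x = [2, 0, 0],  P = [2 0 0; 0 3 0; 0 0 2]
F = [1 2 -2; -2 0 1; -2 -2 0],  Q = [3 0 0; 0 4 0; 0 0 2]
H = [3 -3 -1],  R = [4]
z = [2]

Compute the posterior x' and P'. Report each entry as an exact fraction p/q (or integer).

x̄ = F·x = [2, -4, -4]
P̄ = F·P·Fᵀ + Q = [25 -8 -16; -8 14 8; -16 8 22]
y = z − H·x̄ = [-20]
S = H·P̄·Hᵀ + R = [665]
K = P̄·Hᵀ·S⁻¹ = [23/133; -74/665; -94/665]
x' = x̄ + K·y = [-194/133, -236/133, -156/133]
P' = (I − K·H)·P̄ = [680/133 638/133 34/133; 638/133 3834/665 -1636/665; 34/133 -1636/665 5794/665]

x' = [-194/133, -236/133, -156/133]
P' = [680/133 638/133 34/133; 638/133 3834/665 -1636/665; 34/133 -1636/665 5794/665]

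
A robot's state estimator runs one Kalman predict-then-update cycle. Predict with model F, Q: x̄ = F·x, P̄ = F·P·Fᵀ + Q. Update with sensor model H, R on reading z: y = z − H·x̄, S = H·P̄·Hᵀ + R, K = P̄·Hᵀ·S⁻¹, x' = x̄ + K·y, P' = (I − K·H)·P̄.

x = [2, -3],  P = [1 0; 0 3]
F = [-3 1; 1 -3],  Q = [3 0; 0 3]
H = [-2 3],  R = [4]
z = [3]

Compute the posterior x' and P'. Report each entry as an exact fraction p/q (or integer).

x̄ = F·x = [-9, 11]
P̄ = F·P·Fᵀ + Q = [15 -12; -12 31]
y = z − H·x̄ = [-48]
S = H·P̄·Hᵀ + R = [487]
K = P̄·Hᵀ·S⁻¹ = [-66/487; 117/487]
x' = x̄ + K·y = [-1215/487, -259/487]
P' = (I − K·H)·P̄ = [2949/487 1878/487; 1878/487 1408/487]

x' = [-1215/487, -259/487]
P' = [2949/487 1878/487; 1878/487 1408/487]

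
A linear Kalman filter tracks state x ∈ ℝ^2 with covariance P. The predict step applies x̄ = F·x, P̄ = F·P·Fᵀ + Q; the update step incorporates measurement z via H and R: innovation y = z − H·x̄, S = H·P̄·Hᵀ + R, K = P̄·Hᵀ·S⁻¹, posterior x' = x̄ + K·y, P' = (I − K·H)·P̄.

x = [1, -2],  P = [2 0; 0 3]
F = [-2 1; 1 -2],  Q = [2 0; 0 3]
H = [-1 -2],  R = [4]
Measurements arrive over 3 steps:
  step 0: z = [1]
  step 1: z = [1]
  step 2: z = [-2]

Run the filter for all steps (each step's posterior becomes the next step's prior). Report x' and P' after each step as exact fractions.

step 0: x̄ = F·x = [-4, 5]
step 0: P̄ = F·P·Fᵀ + Q = [13 -10; -10 17]
step 0: y = z − H·x̄ = [7]
step 0: S = H·P̄·Hᵀ + R = [45]
step 0: K = P̄·Hᵀ·S⁻¹ = [7/45; -8/15]
step 0: x' = x̄ + K·y = [-131/45, 19/15]
step 0: P' = (I − K·H)·P̄ = [536/45 -94/15; -94/15 21/5]
step 1: x̄ = F·x = [319/45, -49/9]
step 1: P̄ = F·P·Fᵀ + Q = [3551/45 -572/9; -572/9 511/9]
step 1: y = z − H·x̄ = [-14/5]
step 1: S = H·P̄·Hᵀ + R = [279/5]
step 1: K = P̄·Hᵀ·S⁻¹ = [241/279; -250/279]
step 1: x' = x̄ + K·y = [1303/279, -91/31]
step 1: P' = (I − K·H)·P̄ = [10400/279 -1894/93; -1894/93 3341/279]
step 2: x̄ = F·x = [-3425/279, 2941/279]
step 2: P̄ = F·P·Fᵀ + Q = [68227/279 -55892/279; -55892/279 47329/279]
step 2: y = z − H·x̄ = [211/31]
step 2: S = H·P̄·Hᵀ + R = [3899/31]
step 2: K = P̄·Hᵀ·S⁻¹ = [14519/11697; -1846/1671]
step 2: x' = x̄ + K·y = [-134308/35091, 15149/5013]
step 2: P' = (I − K·H)·P̄ = [1781152/35091 -139670/5013; -139670/5013 80911/5013]

step 0: x' = [-131/45, 19/15], P' = [536/45 -94/15; -94/15 21/5]
step 1: x' = [1303/279, -91/31], P' = [10400/279 -1894/93; -1894/93 3341/279]
step 2: x' = [-134308/35091, 15149/5013], P' = [1781152/35091 -139670/5013; -139670/5013 80911/5013]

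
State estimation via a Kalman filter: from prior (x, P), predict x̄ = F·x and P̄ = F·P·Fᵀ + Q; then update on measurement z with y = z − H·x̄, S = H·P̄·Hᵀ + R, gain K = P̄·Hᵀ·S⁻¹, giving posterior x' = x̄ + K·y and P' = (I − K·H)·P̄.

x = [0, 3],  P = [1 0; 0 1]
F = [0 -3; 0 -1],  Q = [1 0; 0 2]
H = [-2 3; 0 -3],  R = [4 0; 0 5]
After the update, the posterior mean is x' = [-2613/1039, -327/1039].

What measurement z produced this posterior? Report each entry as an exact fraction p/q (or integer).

z = [3, -1]

x̄ = F·x = [-9, -3]
P̄ = F·P·Fᵀ + Q = [10 3; 3 3]
S = H·P̄·Hᵀ + R = [35 -9; -9 32]
K = P̄·Hᵀ·S⁻¹ = [-433/1039 -414/1039; 15/1039 -288/1039]
x' − x̄ = [6738/1039, 2790/1039] = K·y
y = (KᵀK)⁻¹·Kᵀ·(x' − x̄) = [-6, -10]
z = y + H·x̄ = [-6, -10] + [9, 9] = [3, -1]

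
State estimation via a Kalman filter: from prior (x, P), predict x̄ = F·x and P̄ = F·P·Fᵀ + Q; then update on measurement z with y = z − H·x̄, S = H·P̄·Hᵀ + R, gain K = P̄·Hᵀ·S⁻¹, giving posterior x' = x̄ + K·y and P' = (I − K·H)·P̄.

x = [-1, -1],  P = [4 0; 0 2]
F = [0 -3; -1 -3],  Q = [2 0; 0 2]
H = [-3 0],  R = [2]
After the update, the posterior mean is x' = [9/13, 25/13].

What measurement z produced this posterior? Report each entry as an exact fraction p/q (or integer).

z = [-2]

x̄ = F·x = [3, 4]
P̄ = F·P·Fᵀ + Q = [20 18; 18 24]
S = H·P̄·Hᵀ + R = [182]
K = P̄·Hᵀ·S⁻¹ = [-30/91; -27/91]
x' − x̄ = [-30/13, -27/13] = K·y
y = (KᵀK)⁻¹·Kᵀ·(x' − x̄) = [7]
z = y + H·x̄ = [7] + [-9] = [-2]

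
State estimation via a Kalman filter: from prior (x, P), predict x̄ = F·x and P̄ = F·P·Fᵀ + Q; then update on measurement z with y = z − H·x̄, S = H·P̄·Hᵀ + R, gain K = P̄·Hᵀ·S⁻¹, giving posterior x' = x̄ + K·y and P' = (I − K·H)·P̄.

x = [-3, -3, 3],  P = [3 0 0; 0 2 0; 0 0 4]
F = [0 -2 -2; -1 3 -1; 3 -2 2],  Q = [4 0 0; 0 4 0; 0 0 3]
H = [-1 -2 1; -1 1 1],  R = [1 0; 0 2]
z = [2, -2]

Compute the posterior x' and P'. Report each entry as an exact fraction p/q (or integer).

x̄ = F·x = [0, -9, 3]
P̄ = F·P·Fᵀ + Q = [28 -4 -8; -4 29 -29; -8 -29 54]
y = z − H·x̄ = [-19, 4]
S = H·P̄·Hᵀ + R = [315 65; 65 79]
K = P̄·Hᵀ·S⁻¹ = [97/5165 -539/1033; -6817/20660 1331/4132; 1467/4132 519/4132]
x' = x̄ + K·y = [-12623/5165, -29797/20660, -13401/4132]
P' = (I − K·H)·P̄ = [39536/5165 -1829/5165 7195/1033; -1829/5165 6709/20660 -143/4132; 7195/1033 -143/4132 29961/4132]

x' = [-12623/5165, -29797/20660, -13401/4132]
P' = [39536/5165 -1829/5165 7195/1033; -1829/5165 6709/20660 -143/4132; 7195/1033 -143/4132 29961/4132]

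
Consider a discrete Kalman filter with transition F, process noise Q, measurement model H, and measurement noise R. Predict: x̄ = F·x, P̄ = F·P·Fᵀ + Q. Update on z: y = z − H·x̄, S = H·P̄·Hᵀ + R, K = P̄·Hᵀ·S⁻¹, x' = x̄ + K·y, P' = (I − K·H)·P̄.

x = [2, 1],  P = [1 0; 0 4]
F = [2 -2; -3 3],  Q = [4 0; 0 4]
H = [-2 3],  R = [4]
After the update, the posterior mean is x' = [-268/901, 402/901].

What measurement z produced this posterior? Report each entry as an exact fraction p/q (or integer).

z = [2]

x̄ = F·x = [2, -3]
P̄ = F·P·Fᵀ + Q = [24 -30; -30 49]
S = H·P̄·Hᵀ + R = [901]
K = P̄·Hᵀ·S⁻¹ = [-138/901; 207/901]
x' − x̄ = [-2070/901, 3105/901] = K·y
y = (KᵀK)⁻¹·Kᵀ·(x' − x̄) = [15]
z = y + H·x̄ = [15] + [-13] = [2]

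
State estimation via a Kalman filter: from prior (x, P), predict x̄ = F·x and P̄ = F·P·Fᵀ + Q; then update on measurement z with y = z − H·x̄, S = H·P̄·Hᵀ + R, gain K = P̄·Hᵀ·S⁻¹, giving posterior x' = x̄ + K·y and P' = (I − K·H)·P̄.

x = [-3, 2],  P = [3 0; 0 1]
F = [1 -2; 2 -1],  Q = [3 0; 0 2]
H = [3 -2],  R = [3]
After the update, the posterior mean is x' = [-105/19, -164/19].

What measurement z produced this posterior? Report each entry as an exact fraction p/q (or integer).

x̄ = F·x = [-7, -8]
P̄ = F·P·Fᵀ + Q = [10 8; 8 15]
S = H·P̄·Hᵀ + R = [57]
K = P̄·Hᵀ·S⁻¹ = [14/57; -2/19]
x' − x̄ = [28/19, -12/19] = K·y
y = (KᵀK)⁻¹·Kᵀ·(x' − x̄) = [6]
z = y + H·x̄ = [6] + [-5] = [1]

z = [1]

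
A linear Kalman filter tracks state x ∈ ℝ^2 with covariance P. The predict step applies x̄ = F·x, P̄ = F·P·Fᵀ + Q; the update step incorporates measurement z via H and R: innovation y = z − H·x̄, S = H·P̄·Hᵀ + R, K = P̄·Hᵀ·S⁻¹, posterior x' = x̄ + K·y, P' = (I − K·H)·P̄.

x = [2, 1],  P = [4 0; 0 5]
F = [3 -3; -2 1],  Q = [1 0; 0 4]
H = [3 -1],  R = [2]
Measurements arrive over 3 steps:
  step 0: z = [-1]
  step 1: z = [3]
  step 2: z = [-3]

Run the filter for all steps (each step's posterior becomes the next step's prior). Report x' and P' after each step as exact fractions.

step 0: x̄ = F·x = [3, -3]
step 0: P̄ = F·P·Fᵀ + Q = [82 -39; -39 25]
step 0: y = z − H·x̄ = [-13]
step 0: S = H·P̄·Hᵀ + R = [999]
step 0: K = P̄·Hᵀ·S⁻¹ = [95/333; -142/999]
step 0: x' = x̄ + K·y = [-236/333, -1151/999]
step 0: P' = (I − K·H)·P̄ = [77/111 503/333; 503/333 4811/999]
step 1: x̄ = F·x = [443/333, 265/999]
step 1: P̄ = F·P·Fᵀ + Q = [2597/111 -1670/333; -1670/333 5543/999]
step 1: y = z − H·x̄ = [-725/999]
step 1: S = H·P̄·Hᵀ + R = [247958/999]
step 1: K = P̄·Hᵀ·S⁻¹ = [75129/247958; -20573/247958]
step 1: x' = x̄ + K·y = [275343/247958, 80705/247958]
step 1: P' = (I − K·H)·P̄ = [151307/247958 303663/247958; 303663/247958 952135/247958]
step 2: x̄ = F·x = [291957/123979, -469981/247958]
step 2: P̄ = F·P·Fᵀ + Q = [2356501/123979 -515640/123979; -515640/123979 1334543/247958]
step 2: y = z − H·x̄ = [-2965597/247958]
step 2: S = H·P̄·Hᵀ + R = [50435157/247958]
step 2: K = P̄·Hᵀ·S⁻¹ = [5056762/16811719; -4428383/50435157]
step 2: x' = x̄ + K·y = [-20889506/16811719, -42631277/50435157]
step 2: P' = (I − K·H)·P̄ = [10167607/16811719 20389297/16811719; 20389297/16811719 192360439/50435157]

step 0: x' = [-236/333, -1151/999], P' = [77/111 503/333; 503/333 4811/999]
step 1: x' = [275343/247958, 80705/247958], P' = [151307/247958 303663/247958; 303663/247958 952135/247958]
step 2: x' = [-20889506/16811719, -42631277/50435157], P' = [10167607/16811719 20389297/16811719; 20389297/16811719 192360439/50435157]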